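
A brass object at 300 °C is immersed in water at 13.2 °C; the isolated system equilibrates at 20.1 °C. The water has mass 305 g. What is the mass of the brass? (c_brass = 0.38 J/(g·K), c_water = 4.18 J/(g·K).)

m ≈ 82.7 g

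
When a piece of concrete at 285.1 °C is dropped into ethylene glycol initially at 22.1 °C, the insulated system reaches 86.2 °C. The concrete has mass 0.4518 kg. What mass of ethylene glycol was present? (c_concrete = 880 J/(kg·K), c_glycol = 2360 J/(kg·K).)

Net heat exchanged in the isolated system is zero:
0.4518·880·(86.2 − 285.1) + m·2360·(86.2 − 22.1) = 0
151276 m = 79079
m = 79079/151276 ≈ 0.5227 kg

m ≈ 0.523 kg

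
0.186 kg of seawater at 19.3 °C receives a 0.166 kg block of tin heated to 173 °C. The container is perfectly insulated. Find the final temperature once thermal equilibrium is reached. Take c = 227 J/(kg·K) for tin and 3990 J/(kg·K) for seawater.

T_f ≈ 26.7 °C

Heat gained plus heat lost sum to zero:
0.166×227×(T − 173) + 0.186×3990×(T − 19.3) = 0
37.68(T − 173) + 742.14(T − 19.3) = 0
(37.68 + 742.14) T = 37.68×173 + 742.14×19.3
T ≈ 26.73 °C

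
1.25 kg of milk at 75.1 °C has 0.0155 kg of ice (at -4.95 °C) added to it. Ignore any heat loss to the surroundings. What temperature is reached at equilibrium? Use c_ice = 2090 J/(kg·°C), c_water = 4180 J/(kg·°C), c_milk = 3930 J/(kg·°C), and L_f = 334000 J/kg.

Setting the total heat transfer to zero:
warm ice to 0 °C: 0.0155×2090×(0 − (-4.95)) = 160.36; latent heat to melt: 0.0155×334000 = 5177; meltwater 0→T: 0.0155×4180×T = 64.79 T; milk cools: 1.25×3930×(T − 75.1) = 4912.5(T − 75.1)
4977.3 T = 368929 − 5337.4 = 363591
T ≈ 73.05 °C (positive, so assuming full melt was valid).

T_f ≈ 73.1 °C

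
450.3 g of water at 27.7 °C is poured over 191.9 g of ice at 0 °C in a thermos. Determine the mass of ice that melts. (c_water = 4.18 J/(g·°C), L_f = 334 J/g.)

m_melted ≈ 156 g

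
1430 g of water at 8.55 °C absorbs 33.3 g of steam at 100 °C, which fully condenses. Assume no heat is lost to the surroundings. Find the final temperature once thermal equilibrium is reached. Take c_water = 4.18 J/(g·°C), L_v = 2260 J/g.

T_f ≈ 22.9 °C

Heat gained plus heat lost sum to zero:
condense steam: −33.3×2260 = −75258
  condensate cools 100→T: 33.3×4.18×(T − 100) = 139.19(T − 100)
  water warms: 1430×4.18×(T − 8.55) = 5977.4(T − 8.55)
6116.6 T = 75258 + 13919 + 51107 = 140284
T ≈ 22.94 °C — below 100 °C, confirming all the steam condensed.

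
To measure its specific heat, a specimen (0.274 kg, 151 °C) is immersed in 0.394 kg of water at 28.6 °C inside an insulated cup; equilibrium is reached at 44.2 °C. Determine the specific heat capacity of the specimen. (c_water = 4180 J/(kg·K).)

m_s c (T_s − T_f) = m_water c_water (T_f − T_0):
0.274·c·(151 − 44.2) = 0.394·4180·(44.2 − 28.6)
29.26 c = 25692  ⇒  c ≈ 878 J/(kg·K)

c ≈ 878 J/(kg·K)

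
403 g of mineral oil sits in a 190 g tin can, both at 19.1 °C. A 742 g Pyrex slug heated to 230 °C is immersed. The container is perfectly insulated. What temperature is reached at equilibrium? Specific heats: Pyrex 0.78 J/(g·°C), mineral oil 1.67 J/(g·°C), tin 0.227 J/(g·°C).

T_f ≈ 113.4 °C

Let T be the final temperature. ΣQ_i = 0:
742·0.78·(T − 230) + 403·1.67·(T − 19.1) + 190·0.227·(T − 19.1) = 0
578.76(T − 230) + 673.01(T − 19.1) + 43.13(T − 19.1) = 0
1294.9 T = 146793
T = 146793/1294.9 ≈ 113.36 °C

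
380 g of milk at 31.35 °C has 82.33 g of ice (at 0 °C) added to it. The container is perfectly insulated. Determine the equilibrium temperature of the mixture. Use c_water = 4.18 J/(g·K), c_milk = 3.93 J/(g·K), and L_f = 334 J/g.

Net heat exchanged in the isolated system is zero:
fusion: m_ice L_f = 82.33×334 = 27498; warm the meltwater: 344.14 T; milk cools: 380×3.93×(T − 31.35) = 1493.4(T − 31.35)
1837.5 T = 46818 − 27498 = 19320
T ≈ 10.51 °C — above 0 °C, consistent with complete melting.

T_f ≈ 10.5 °C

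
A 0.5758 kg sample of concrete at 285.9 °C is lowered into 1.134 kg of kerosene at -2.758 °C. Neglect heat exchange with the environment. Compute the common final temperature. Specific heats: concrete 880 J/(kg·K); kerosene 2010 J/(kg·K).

Setting the total heat transfer to zero:
0.5758×880×(T − 285.9) + 1.134×2010×(T − (-2.758)) = 0
506.7(T − 285.9) + 2279.3(T − (-2.758)) = 0
2786 T = 138580
T = 138580/2786 ≈ 49.74 °C

T_f ≈ 49.7 °C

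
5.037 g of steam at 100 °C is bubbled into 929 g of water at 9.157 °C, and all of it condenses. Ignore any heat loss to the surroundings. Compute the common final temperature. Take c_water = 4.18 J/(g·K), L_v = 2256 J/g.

T_f ≈ 12.6 °C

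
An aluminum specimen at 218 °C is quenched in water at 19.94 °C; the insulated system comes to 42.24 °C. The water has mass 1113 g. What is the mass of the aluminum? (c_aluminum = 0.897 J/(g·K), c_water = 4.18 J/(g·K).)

m ≈ 658 g

|Q_aluminum| = |Q_water|:
m×0.897×(218 − 42.24) = 1113×4.18×(42.24 − 19.94)
157.66 m = 103747  ⇒  m ≈ 658.1 g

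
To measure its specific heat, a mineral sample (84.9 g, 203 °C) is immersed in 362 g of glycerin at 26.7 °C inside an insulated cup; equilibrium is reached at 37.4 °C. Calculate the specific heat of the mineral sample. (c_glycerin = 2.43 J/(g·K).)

Heat lost by the mineral sample = heat gained by the glycerin:
84.9×c×(203 − 37.4) = 362×2.43×(37.4 − 26.7)
14059 c = 9412.4  ⇒  c ≈ 0.6695 J/(g·K)

c ≈ 0.669 J/(g·K)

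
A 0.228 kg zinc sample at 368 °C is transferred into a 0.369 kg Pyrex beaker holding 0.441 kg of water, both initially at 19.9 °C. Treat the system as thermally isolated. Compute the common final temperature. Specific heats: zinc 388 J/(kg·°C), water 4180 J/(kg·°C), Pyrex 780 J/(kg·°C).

T_f ≈ 33.8 °C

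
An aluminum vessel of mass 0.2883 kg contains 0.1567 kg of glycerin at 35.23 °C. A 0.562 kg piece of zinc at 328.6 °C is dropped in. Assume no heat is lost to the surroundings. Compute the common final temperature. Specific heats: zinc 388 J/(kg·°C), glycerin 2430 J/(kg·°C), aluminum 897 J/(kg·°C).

T_f ≈ 109.8 °C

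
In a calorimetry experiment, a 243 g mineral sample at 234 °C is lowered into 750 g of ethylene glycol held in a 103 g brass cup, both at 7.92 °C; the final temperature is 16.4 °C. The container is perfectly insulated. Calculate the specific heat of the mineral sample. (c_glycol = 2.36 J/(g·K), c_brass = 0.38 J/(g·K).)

c ≈ 0.29 J/(g·K)

Setting the total heat transfer to zero:
243×c×(16.4 − 234) + 750×2.36×(16.4 − 7.92) + 103×0.38×(16.4 − 7.92) = 0
-52877 c = -15342
c = -15342/-52877 ≈ 0.2901 J/(g·K)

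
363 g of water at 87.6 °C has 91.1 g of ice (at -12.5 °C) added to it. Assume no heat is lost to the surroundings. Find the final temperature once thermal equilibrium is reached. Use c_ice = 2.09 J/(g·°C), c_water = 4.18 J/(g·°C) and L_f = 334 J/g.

T_f ≈ 52.7 °C

Conservation of energy gives ΣQ = 0:
ice -12.5→0 °C: 91.1·2.09·12.5 = 2380
  fusion: m_ice L_f = 91.1·334 = 30427
  meltwater 0→T: 91.1·4.18·T = 380.8 T
  water cools: 363·4.18·(T − 87.6) = 1517.3(T − 87.6)
1898.1 T = 132919 − 32807 = 100112
T ≈ 52.74 °C. Since T > 0 °C, the all-ice-melts assumption holds.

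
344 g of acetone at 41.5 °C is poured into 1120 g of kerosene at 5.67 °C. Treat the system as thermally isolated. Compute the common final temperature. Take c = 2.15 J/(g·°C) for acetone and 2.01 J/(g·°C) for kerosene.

Net heat exchanged in the isolated system is zero:
344*2.15*(T − 41.5) + 1120*2.01*(T − 5.67) = 0
739.6(T − 41.5) + 2251.2(T − 5.67) = 0
(739.6 + 2251.2) T = 739.6*41.5 + 2251.2*5.67
T ≈ 14.53 °C

T_f ≈ 14.5 °C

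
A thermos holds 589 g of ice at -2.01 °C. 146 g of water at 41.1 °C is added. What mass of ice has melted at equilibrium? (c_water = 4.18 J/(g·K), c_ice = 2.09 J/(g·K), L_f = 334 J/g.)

Cooling the water to 0 °C releases 146×4.18×41.1 = 25083 J.
Of that, 589×2.09×2.01 = 2474.3 J goes to bring the ice to 0 °C, leaving 22608 J.
Melting all 589 g of ice would need 589×334 = 196726 J.
22608 J < 196726 J, so only part of the ice melts and the system sits at 0 °C.
m_melted×334 = 22608  ⇒  m_melted ≈ 67.69 g.

m_melted ≈ 67.7 g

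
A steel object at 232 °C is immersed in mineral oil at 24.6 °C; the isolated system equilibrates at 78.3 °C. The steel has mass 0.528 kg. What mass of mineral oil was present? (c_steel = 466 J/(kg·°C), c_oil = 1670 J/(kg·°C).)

m ≈ 0.422 kg

Net heat exchanged in the isolated system is zero:
0.528·466·(78.3 − 232) + m·1670·(78.3 − 24.6) = 0
89679 m = 37818
m = 37818/89679 ≈ 0.4217 kg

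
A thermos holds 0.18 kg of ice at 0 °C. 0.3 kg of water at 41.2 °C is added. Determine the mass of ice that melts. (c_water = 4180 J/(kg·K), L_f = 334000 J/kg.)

m_melted ≈ 0.155 kg

Cooling the water to 0 °C releases 0.3·4180·41.2 = 51665 J.
Fully melting the ice requires m_ice L_f = 0.18·334000 = 60120 J.
That's not enough to melt it all — equilibrium is at 0 °C with ice remaining.
Mass melted = 51665/334000 ≈ 0.1547 kg.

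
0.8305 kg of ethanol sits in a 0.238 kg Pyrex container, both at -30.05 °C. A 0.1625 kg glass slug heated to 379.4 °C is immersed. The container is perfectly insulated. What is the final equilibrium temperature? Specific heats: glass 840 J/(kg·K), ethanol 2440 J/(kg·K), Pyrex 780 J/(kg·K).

T_f ≈ -6.3 °C

Let T be the final temperature. ΣQ_i = 0:
0.1625×840×(T − 379.4) + 0.8305×2440×(T − (-30.05)) + 0.238×780×(T − (-30.05)) = 0
136.5(T − 379.4) + 2026.4(T − (-30.05)) + 185.64(T − (-30.05)) = 0
(136.5 + 2026.4 + 185.64) T = 136.5×379.4 + 2026.4×(-30.05) + 185.64×(-30.05)
T = -14684 / 2348.6 = -6.25 °C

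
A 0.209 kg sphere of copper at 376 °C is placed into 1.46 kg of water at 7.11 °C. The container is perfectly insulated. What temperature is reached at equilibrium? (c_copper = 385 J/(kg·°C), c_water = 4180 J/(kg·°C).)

With ΣQ=0 the equilibrium temperature is the m·c-weighted mean:
T_f = (80.47·376 + 6102.8·7.11) / (80.47 + 6102.8)
    = 73646 / 6183.3 ≈ 11.91 °C

T_f ≈ 11.9 °C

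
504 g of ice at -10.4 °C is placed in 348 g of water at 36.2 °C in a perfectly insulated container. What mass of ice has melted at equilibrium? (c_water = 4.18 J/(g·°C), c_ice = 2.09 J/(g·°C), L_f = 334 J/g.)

m_melted ≈ 125 g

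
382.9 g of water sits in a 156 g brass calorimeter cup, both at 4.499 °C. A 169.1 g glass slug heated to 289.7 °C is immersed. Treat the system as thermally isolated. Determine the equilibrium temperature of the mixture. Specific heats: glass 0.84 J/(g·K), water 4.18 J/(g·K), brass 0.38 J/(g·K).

Net heat exchanged in the isolated system is zero:
169.1·0.84·(T − 289.7) + 382.9·4.18·(T − 4.499) + 156·0.38·(T − 4.499) = 0
(142.04 + 1600.5 + 59.28) T = 142.04·289.7 + 1600.5·4.499 + 59.28·4.499
T = 48618 / 1801.8 = 27 °C

T_f ≈ 27.0 °C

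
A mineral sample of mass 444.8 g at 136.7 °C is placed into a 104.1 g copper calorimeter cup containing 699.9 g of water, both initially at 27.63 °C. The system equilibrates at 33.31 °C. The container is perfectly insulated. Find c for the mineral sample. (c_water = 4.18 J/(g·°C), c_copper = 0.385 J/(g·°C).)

c ≈ 0.366 J/(g·°C)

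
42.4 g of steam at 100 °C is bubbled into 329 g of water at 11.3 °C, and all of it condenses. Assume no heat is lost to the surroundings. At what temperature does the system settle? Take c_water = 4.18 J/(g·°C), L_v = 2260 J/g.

Energy balance with sensible and latent terms:
steam→water at 100 °C releases m L_v = 42.4×2260 = 95824
  condensate cools 100→T: 42.4×4.18×(T − 100) = 177.23(T − 100)
  water warms: 329×4.18×(T − 11.3) = 1375.2(T − 11.3)
1552.5 T = 95824 + 17723 + 15540 = 129087
T ≈ 83.15 °C (< 100 °C, so full condensation is consistent).

T_f ≈ 83.2 °C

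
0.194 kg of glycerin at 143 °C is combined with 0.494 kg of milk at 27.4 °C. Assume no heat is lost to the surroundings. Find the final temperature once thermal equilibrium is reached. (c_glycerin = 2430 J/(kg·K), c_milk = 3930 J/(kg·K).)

T_f ≈ 50.0 °C

Let T be the final temperature. ΣQ_i = 0:
0.194·2430·(T − 143) + 0.494·3930·(T − 27.4) = 0
471.42(T − 143) + 1941.4(T − 27.4) = 0
(471.42 + 1941.4) T = 471.42·143 + 1941.4·27.4
T = 120608/2412.8 ≈ 49.99 °C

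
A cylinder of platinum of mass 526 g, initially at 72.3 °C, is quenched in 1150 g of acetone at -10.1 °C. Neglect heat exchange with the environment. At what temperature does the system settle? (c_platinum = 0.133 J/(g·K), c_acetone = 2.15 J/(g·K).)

T_f ≈ -7.8 °C

Net heat exchanged in the isolated system is zero:
526*0.133*(T − 72.3) + 1150*2.15*(T − (-10.1)) = 0
69.96(T − 72.3) + 2472.5(T − (-10.1)) = 0
(69.96 + 2472.5) T = 69.96*72.3 + 2472.5*(-10.1)
T ≈ -7.83 °C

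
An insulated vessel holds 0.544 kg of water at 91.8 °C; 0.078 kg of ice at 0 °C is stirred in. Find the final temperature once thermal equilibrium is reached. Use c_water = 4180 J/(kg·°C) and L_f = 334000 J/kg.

Energy balance with sensible and latent terms:
latent heat to melt: 0.078·334000 = 26052; meltwater 0→T: 0.078·4180·T = 326.04 T; water: 2273.9(T − 91.8)
2600 T = 208746 − 26052 = 182694
T ≈ 70.27 °C — above 0 °C, consistent with complete melting.

T_f ≈ 70.3 °C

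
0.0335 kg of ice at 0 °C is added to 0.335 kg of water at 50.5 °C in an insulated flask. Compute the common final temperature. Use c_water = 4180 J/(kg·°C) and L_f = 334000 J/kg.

T_f ≈ 38.6 °C

Heat gained plus heat lost sum to zero:
fusion: m_ice L_f = 0.0335×334000 = 11189; warm the meltwater: 140.03 T; water cools: 0.335×4180×(T − 50.5) = 1400.3(T − 50.5)
1540.3 T = 70715 − 11189 = 59526
T ≈ 38.65 °C. Since T > 0 °C, the all-ice-melts assumption holds.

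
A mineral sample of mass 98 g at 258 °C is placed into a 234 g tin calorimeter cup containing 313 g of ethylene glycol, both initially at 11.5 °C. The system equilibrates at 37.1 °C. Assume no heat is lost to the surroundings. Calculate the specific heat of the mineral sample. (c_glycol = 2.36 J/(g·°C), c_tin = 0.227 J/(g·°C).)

c ≈ 0.936 J/(g·°C)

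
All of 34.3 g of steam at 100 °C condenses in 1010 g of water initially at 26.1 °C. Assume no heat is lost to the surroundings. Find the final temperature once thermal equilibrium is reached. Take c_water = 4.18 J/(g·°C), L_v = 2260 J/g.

Energy conservation, ΣQ = 0:
latent heat released on condensation: 34.3·2260 = 77518; condensed water 100 °C→T: 143.37(T − 100); original water: 4221.8(T − 26.1)
4365.2 T = 77518 + 14337 + 110189 = 202044
T ≈ 46.29 °C, under the boiling point, so the assumption holds.

T_f ≈ 46.3 °C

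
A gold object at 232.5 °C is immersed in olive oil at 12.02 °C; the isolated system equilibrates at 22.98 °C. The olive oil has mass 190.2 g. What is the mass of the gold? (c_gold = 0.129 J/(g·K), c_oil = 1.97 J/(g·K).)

m ≈ 152 g

Setting the total heat transfer to zero:
m·0.129·(22.98 − 232.5) + 190.2·1.97·(22.98 − 12.02) = 0
-27.03 m = -4106.6
m = -4106.6/-27.03 ≈ 151.9 g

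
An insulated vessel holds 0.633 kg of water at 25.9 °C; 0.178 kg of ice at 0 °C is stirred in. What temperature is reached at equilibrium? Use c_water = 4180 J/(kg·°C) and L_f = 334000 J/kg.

T_f ≈ 2.7 °C

Sum of m c ΔT and latent-heat terms is zero:
latent heat to melt: 0.178×334000 = 59452; warm the meltwater: 744.04 T; water cools: 0.633×4180×(T − 25.9) = 2645.9(T − 25.9)
3390 T = 68530 − 59452 = 9077.8
T ≈ 2.68 °C (positive, so assuming full melt was valid).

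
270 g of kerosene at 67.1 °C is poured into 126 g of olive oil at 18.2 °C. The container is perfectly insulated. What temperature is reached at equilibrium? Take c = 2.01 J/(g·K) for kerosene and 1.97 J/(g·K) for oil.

T_f ≈ 51.8 °C

Let T be the final temperature. ΣQ_i = 0:
270*2.01*(T − 67.1) + 126*1.97*(T − 18.2) = 0
542.7(T − 67.1) + 248.22(T − 18.2) = 0
(542.7 + 248.22) T = 542.7*67.1 + 248.22*18.2
T = 40933 / 790.92 = 51.8 °C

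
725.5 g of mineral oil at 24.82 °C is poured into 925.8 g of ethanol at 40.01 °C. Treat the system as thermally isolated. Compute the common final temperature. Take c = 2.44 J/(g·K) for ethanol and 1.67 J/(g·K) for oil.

T_f ≈ 34.7 °C

Heat gained plus heat lost sum to zero:
925.8*2.44*(T − 40.01) + 725.5*1.67*(T − 24.82) = 0
2259(T − 40.01) + 1211.6(T − 24.82) = 0
(2259 + 1211.6) T = 2259*40.01 + 1211.6*24.82
T = 120452/3470.5 ≈ 34.71 °C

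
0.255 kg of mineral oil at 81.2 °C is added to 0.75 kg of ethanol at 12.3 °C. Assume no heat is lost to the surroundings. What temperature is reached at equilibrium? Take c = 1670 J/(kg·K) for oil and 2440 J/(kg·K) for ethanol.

Set heat shed by the hot body equal to heat absorbed by the cold body:
0.255*1670*(81.2 − T) = 0.75*2440*(T − 12.3)
425.85(81.2 − T) = 1830(T − 12.3)
2255.8 T = 57088  ⇒  T ≈ 25.31 °C

T_f ≈ 25.3 °C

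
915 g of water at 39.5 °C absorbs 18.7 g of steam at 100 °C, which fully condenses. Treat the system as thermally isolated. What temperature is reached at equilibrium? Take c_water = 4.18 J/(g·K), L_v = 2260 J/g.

T_f ≈ 51.5 °C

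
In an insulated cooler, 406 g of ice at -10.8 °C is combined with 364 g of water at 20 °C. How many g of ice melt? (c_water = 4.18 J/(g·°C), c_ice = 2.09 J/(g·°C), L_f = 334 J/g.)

Cooling the water to 0 °C releases 364×4.18×20 = 30430 J.
Warming the ice to 0 °C takes 406×2.09×10.8 = 9164.2 J, leaving 21266 J for melting.
Melting all 406 g of ice would need 406×334 = 135604 J.
Since 21266 < 135604 J, not all the ice melts; equilibrium is at 0 °C.
Mass melted = 21266/334 ≈ 63.67 g.

m_melted ≈ 63.7 g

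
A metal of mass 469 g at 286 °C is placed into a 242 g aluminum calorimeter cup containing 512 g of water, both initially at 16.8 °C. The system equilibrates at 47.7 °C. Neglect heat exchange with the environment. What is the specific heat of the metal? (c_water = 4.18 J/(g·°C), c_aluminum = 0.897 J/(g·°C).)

c ≈ 0.652 J/(g·°C)

Let T be the final temperature. ΣQ_i = 0:
469×c×(47.7 − 286) + 512×4.18×(47.7 − 16.8) + 242×0.897×(47.7 − 16.8) = 0
-111763 c = -72839
c = -72839/-111763 ≈ 0.6517 J/(g·°C)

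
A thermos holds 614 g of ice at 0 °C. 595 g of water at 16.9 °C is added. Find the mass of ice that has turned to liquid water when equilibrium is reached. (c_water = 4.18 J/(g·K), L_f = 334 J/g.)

Heat available from the water dropping to 0 °C: 595×4.18×16.9 = 42032 J.
Fully melting the ice requires m_ice L_f = 614×334 = 205076 J.
That's not enough to melt it all — equilibrium is at 0 °C with ice remaining.
m_melt = 42032 / L_f = 125.8 g.

m_melted ≈ 126 g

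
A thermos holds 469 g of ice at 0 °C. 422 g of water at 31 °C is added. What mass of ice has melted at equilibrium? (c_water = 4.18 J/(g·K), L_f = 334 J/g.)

m_melted ≈ 164 g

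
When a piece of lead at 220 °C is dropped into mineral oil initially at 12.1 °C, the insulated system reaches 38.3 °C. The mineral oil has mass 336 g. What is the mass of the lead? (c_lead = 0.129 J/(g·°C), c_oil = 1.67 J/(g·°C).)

m ≈ 627 g

Heat lost by the lead = heat gained by the oil:
m×0.129×(220 − 38.3) = 336×1.67×(38.3 − 12.1)
23.44 m = 14701  ⇒  m ≈ 627.2 g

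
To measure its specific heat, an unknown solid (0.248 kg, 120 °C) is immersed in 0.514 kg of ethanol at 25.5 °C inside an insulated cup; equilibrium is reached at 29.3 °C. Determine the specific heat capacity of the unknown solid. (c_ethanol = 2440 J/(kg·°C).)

c ≈ 212 J/(kg·°C)

Heat lost by the unknown solid = heat gained by the ethanol:
0.248·c·(120 − 29.3) = 0.514·2440·(29.3 − 25.5)
22.49 c = 4765.8  ⇒  c ≈ 211.9 J/(kg·°C)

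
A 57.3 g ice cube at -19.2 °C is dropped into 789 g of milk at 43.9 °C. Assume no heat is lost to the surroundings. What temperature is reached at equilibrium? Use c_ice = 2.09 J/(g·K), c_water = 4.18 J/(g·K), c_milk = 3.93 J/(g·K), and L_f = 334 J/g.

T_f ≈ 34.3 °C

Conservation of energy gives ΣQ = 0:
ice -19.2→0 °C: 57.3·2.09·19.2 = 2299.3; fusion: m_ice L_f = 57.3·334 = 19138; meltwater 0→T: 57.3·4.18·T = 239.51 T; milk cools: 789·3.93·(T − 43.9) = 3100.8(T − 43.9)
3340.3 T = 136124 − 21438 = 114686
T ≈ 34.33 °C (positive, so assuming full melt was valid).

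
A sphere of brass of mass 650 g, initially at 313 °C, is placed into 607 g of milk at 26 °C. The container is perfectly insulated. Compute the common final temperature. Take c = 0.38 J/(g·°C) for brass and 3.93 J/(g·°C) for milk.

T_f ≈ 52.9 °C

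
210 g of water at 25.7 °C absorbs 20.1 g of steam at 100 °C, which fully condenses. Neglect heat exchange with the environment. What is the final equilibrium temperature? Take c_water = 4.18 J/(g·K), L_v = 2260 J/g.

T_f ≈ 79.4 °C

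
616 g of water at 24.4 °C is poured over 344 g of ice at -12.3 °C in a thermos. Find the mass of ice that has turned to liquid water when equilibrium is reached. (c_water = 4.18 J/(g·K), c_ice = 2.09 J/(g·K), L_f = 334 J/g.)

Cooling the water to 0 °C releases 616·4.18·24.4 = 62827 J.
Of that, 344·2.09·12.3 = 8843.2 J goes to bring the ice to 0 °C, leaving 53984 J.
To melt every bit of ice: 344·334 = 114896 J.
Since 53984 < 114896 J, not all the ice melts; equilibrium is at 0 °C.
Mass melted = 53984/334 ≈ 161.6 g.

m_melted ≈ 162 g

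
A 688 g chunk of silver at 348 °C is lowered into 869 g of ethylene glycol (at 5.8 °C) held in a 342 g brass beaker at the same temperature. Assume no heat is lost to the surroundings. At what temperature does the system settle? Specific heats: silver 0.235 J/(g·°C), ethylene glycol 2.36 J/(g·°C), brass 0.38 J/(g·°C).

Conservation of energy gives ΣQ = 0:
688×0.235×(T − 348) + 869×2.36×(T − 5.8) + 342×0.38×(T − 5.8) = 0
2342.5 T = 68913
T = 68913/2342.5 ≈ 29.42 °C

T_f ≈ 29.4 °C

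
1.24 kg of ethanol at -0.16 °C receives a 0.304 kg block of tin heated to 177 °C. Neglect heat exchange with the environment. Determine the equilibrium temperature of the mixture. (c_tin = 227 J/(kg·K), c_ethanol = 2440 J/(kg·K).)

Set heat shed by the hot body equal to heat absorbed by the cold body:
0.304×227×(177 − T) = 1.24×2440×(T − (-0.16))
69.01(177 − T) = 3025.6(T − (-0.16))
3094.6 T = 11730  ⇒  T ≈ 3.79 °C

T_f ≈ 3.8 °C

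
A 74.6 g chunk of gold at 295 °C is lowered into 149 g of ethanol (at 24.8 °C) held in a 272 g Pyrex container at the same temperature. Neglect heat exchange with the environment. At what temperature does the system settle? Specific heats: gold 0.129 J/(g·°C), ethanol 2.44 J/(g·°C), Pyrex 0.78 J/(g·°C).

T_f ≈ 29.2 °C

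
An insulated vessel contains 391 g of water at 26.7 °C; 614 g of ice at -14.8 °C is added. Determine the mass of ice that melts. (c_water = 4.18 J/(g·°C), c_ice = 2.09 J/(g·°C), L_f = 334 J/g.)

m_melted ≈ 73.8 g

Water can give up m c ΔT = 391×4.18×26.7 = 43638 J before reaching 0 °C.
Warming the ice to 0 °C takes 614×2.09×14.8 = 18992 J, leaving 24646 J for melting.
To melt every bit of ice: 614×334 = 205076 J.
24646 J < 205076 J, so only part of the ice melts and the system sits at 0 °C.
Mass melted = 24646/334 ≈ 73.79 g.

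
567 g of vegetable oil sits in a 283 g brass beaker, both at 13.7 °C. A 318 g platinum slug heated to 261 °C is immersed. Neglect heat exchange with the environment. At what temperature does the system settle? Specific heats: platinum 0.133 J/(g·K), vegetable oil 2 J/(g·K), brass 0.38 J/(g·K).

T_f ≈ 21.8 °C

Conservation of energy gives ΣQ = 0:
318×0.133×(T − 261) + 567×2×(T − 13.7) + 283×0.38×(T − 13.7) = 0
42.29(T − 261) + 1134(T − 13.7) + 107.54(T − 13.7) = 0
(42.29 + 1134 + 107.54) T = 42.29×261 + 1134×13.7 + 107.54×13.7
T = 28048/1283.8 ≈ 21.85 °C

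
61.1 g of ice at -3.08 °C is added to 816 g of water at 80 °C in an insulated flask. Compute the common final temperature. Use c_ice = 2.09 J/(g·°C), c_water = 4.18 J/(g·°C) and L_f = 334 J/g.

Sum of m c ΔT and latent-heat terms is zero:
ice -3.08→0 °C: 61.1×2.09×3.08 = 393.31; latent heat to melt: 61.1×334 = 20407; meltwater 0→T: 61.1×4.18×T = 255.4 T; water cools: 816×4.18×(T − 80) = 3410.9(T − 80)
3666.3 T = 272870 − 20801 = 252070
T ≈ 68.75 °C — above 0 °C, consistent with complete melting.

T_f ≈ 68.8 °C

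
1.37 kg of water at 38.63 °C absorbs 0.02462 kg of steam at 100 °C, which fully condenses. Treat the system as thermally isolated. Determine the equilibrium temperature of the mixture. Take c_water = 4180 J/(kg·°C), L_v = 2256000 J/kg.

Taking heat into each body as positive, Σ m c ΔT = 0:
latent heat released on condensation: 0.02462·2256000 = 55543
  condensate cools 100→T: 0.02462·4180·(T − 100) = 102.91(T − 100)
  original water: 5726.6(T − 38.63)
5829.5 T = 55543 + 10291 + 221219 = 287052
T ≈ 49.24 °C — below 100 °C, confirming all the steam condensed.

T_f ≈ 49.2 °C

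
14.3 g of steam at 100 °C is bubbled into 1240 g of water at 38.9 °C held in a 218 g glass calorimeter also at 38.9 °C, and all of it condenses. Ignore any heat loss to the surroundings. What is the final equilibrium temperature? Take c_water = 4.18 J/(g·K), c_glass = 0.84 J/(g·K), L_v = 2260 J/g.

Setting the total heat transfer to zero:
condense steam: −14.3·2260 = −32318
  condensate cools 100→T: 14.3·4.18·(T − 100) = 59.77(T − 100)
  original water: 5183.2(T − 38.9)
  cup: 183.12(T − 38.9)
5426.1 T = 32318 + 5977.4 + 208750 = 247045
T ≈ 45.53 °C, under the boiling point, so the assumption holds.

T_f ≈ 45.5 °C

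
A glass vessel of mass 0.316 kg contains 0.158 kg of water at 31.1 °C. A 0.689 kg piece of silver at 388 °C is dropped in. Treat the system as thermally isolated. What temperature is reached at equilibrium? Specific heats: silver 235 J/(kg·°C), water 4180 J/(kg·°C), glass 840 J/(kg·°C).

T_f ≈ 84.2 °C

Setting the total heat transfer to zero:
0.689·235·(T − 388) + 0.158·4180·(T − 31.1) + 0.316·840·(T − 31.1) = 0
161.91(T − 388) + 660.44(T − 31.1) + 265.44(T − 31.1) = 0
(161.91 + 660.44 + 265.44) T = 161.91·388 + 660.44·31.1 + 265.44·31.1
T = 91618 / 1087.8 = 84.2 °C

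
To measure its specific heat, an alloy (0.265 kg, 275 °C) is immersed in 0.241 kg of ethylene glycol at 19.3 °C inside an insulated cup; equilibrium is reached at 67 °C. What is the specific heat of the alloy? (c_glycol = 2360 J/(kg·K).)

c ≈ 492 J/(kg·K)

Let T be the final temperature. ΣQ_i = 0:
0.265×c×(67 − 275) + 0.241×2360×(67 − 19.3) = 0
-55.12 c = -27130
c = -27130/-55.12 ≈ 492.2 J/(kg·K)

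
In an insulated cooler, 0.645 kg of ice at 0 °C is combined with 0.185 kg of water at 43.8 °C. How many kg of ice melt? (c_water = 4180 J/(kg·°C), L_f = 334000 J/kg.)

Water can give up m c ΔT = 0.185·4180·43.8 = 33871 J before reaching 0 °C.
Fully melting the ice requires m_ice L_f = 0.645·334000 = 215430 J.
Since 33871 < 215430 J, not all the ice melts; equilibrium is at 0 °C.
m_melt = 33871 / L_f = 0.1014 kg.

m_melted ≈ 0.101 kg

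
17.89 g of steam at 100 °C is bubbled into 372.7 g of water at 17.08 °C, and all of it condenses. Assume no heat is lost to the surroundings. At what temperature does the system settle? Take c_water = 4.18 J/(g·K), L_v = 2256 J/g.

T_f ≈ 45.6 °C

Let T be the final temperature. ΣQ_i = 0:
condense steam: −17.89×2256 = −40360
  condensed water 100 °C→T: 74.78(T − 100)
  original water: 1557.9(T − 17.08)
1632.7 T = 40360 + 7478 + 26609 = 74447
T ≈ 45.60 °C — below 100 °C, confirming all the steam condensed.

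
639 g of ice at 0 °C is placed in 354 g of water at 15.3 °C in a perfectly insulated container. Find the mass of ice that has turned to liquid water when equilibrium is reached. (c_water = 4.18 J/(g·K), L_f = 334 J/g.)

m_melted ≈ 67.8 g

Heat available from the water dropping to 0 °C: 354×4.18×15.3 = 22640 J.
To melt every bit of ice: 639×334 = 213426 J.
22640 J < 213426 J, so only part of the ice melts and the system sits at 0 °C.
Mass melted = 22640/334 ≈ 67.78 g.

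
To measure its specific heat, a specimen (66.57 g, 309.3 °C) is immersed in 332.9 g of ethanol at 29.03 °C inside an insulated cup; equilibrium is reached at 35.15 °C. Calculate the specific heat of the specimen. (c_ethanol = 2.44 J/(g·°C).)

c ≈ 0.272 J/(g·°C)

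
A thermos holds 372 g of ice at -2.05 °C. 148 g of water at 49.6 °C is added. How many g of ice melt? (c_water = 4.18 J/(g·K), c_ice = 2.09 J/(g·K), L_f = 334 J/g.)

Water can give up m c ΔT = 148·4.18·49.6 = 30685 J before reaching 0 °C.
Warming the ice to 0 °C takes 372·2.09·2.05 = 1593.8 J, leaving 29091 J for melting.
Fully melting the ice requires m_ice L_f = 372·334 = 124248 J.
That's not enough to melt it all — equilibrium is at 0 °C with ice remaining.
m_melt = 29091 / L_f = 87.1 g.

m_melted ≈ 87.1 g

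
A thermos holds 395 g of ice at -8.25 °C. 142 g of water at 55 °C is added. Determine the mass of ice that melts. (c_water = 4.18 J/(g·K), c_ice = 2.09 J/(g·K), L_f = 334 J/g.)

m_melted ≈ 77.4 g

Heat available from the water dropping to 0 °C: 142×4.18×55 = 32646 J.
Warming the ice to 0 °C takes 395×2.09×8.25 = 6810.8 J, leaving 25835 J for melting.
To melt every bit of ice: 395×334 = 131930 J.
Since 25835 < 131930 J, not all the ice melts; equilibrium is at 0 °C.
m_melt = 25835 / L_f = 77.35 g.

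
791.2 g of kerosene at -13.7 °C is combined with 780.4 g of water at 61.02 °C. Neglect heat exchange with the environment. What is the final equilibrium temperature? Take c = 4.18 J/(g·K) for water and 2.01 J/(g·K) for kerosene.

|Q_water| = |Q_kerosene|:
780.4·4.18·(61.02 − T) = 791.2·2.01·(T − (-13.7))
3262.1(61.02 − T) = 1590.3(T − (-13.7))
4852.4 T = 177264  ⇒  T ≈ 36.53 °C

T_f ≈ 36.5 °C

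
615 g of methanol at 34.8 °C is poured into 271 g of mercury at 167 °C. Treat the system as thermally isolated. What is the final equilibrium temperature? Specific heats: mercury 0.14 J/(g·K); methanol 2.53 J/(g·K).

With ΣQ=0 the equilibrium temperature is the m·c-weighted mean:
T_f = (37.94·167 + 1555.9·34.8) / (37.94 + 1555.9)
    = 60483 / 1593.9 ≈ 37.95 °C

T_f ≈ 37.9 °C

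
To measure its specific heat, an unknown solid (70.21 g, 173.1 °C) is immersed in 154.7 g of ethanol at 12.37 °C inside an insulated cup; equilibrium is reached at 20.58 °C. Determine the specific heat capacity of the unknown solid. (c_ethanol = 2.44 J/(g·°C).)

c ≈ 0.289 J/(g·°C)

Conservation of energy gives ΣQ = 0:
70.21×c×(20.58 − 173.1) + 154.7×2.44×(20.58 − 12.37) = 0
-10708 c = -3099
c = -3099/-10708 ≈ 0.2894 J/(g·°C)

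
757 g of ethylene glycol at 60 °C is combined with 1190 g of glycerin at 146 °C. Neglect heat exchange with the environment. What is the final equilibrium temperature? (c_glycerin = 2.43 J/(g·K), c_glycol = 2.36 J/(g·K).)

T_f ≈ 113.2 °C

Energy conservation, ΣQ = 0:
1190·2.43·(T − 146) + 757·2.36·(T − 60) = 0
2891.7(T − 146) + 1786.5(T − 60) = 0
4678.2 T = 529379
T = 529379/4678.2 ≈ 113.16 °C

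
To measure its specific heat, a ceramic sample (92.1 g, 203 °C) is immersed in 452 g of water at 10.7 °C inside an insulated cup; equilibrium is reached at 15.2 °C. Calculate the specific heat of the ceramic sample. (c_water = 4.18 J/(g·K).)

c ≈ 0.492 J/(g·K)

Setting the total heat transfer to zero:
92.1·c·(15.2 − 203) + 452·4.18·(15.2 − 10.7) = 0
-17296 c = -8502.1
c = -8502.1/-17296 ≈ 0.4916 J/(g·K)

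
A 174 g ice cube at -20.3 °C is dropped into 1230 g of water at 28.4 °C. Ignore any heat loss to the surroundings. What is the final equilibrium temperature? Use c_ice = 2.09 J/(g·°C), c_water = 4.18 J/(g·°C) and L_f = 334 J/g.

Energy conservation, ΣQ = 0:
warm ice to 0 °C: 174·2.09·(0 − (-20.3)) = 7382.3
  melt ice: 174·334 = 58116
  meltwater 0→T: 174·4.18·T = 727.32 T
  water: 5141.4(T − 28.4)
5868.7 T = 146016 − 65498 = 80517
T ≈ 13.72 °C — above 0 °C, consistent with complete melting.

T_f ≈ 13.7 °C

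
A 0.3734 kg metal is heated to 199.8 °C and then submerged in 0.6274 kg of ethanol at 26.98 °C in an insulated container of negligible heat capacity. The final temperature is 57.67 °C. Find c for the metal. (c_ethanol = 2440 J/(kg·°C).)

c ≈ 885 J/(kg·°C)

Heat lost by the metal = heat gained by the ethanol:
0.3734×c×(199.8 − 57.67) = 0.6274×2440×(57.67 − 26.98)
53.07 c = 46982  ⇒  c ≈ 885.3 J/(kg·°C)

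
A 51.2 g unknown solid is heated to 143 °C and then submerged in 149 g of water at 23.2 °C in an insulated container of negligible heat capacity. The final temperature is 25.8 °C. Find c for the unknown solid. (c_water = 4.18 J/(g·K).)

Setting the total heat transfer to zero:
51.2·c·(25.8 − 143) + 149·4.18·(25.8 − 23.2) = 0
-6000.6 c = -1619.3
c = -1619.3/-6000.6 ≈ 0.2699 J/(g·K)

c ≈ 0.27 J/(g·K)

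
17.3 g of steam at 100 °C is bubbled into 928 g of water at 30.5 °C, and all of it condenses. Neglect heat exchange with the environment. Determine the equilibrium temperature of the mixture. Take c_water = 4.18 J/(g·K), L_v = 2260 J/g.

Net heat exchanged in the isolated system is zero:
condense steam: −17.3×2260 = −39098
  condensate cools 100→T: 17.3×4.18×(T − 100) = 72.31(T − 100)
  water warms: 928×4.18×(T − 30.5) = 3879(T − 30.5)
3951.4 T = 39098 + 7231.4 + 118311 = 164640
T ≈ 41.67 °C, under the boiling point, so the assumption holds.

T_f ≈ 41.7 °C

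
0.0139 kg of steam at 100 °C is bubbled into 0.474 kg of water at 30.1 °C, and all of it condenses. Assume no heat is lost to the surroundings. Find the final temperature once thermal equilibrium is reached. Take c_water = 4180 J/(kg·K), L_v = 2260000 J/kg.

T_f ≈ 47.5 °C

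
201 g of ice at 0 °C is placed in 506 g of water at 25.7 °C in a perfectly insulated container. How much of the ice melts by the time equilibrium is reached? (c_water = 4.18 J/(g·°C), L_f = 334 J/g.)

m_melted ≈ 163 g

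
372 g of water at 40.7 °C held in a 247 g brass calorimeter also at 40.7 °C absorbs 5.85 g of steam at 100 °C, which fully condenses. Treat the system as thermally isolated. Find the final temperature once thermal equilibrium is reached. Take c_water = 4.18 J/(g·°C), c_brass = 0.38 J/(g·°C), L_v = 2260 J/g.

Energy balance with sensible and latent terms:
condense steam: −5.85·2260 = −13221
  condensate cools 100→T: 5.85·4.18·(T − 100) = 24.45(T − 100)
  original water: 1555(T − 40.7)
  cup: 93.86(T − 40.7)
1673.3 T = 13221 + 2445.3 + 67107 = 82773
T ≈ 49.47 °C, under the boiling point, so the assumption holds.

T_f ≈ 49.5 °C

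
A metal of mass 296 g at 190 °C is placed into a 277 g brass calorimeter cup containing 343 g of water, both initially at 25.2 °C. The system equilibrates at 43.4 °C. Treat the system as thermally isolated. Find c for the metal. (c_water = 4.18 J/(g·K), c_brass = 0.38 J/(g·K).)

Let T be the final temperature. ΣQ_i = 0:
296×c×(43.4 − 190) + 343×4.18×(43.4 − 25.2) + 277×0.38×(43.4 − 25.2) = 0
-43394 c = -28010
c = -28010/-43394 ≈ 0.6455 J/(g·K)

c ≈ 0.645 J/(g·K)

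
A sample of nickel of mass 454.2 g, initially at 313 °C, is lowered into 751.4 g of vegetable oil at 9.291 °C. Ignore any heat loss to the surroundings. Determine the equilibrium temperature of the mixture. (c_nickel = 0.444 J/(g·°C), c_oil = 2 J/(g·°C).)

T_f ≈ 45.2 °C

T_f = Σ m_i c_i T_i / Σ m_i c_i:
T_f = (201.66·313 + 1502.8·9.291) / (201.66 + 1502.8)
    = 77084 / 1704.5 ≈ 45.22 °C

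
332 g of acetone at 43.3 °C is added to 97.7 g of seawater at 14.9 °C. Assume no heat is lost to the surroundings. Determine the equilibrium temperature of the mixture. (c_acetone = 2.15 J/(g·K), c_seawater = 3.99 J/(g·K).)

T_f ≈ 33.3 °C

Conservation of energy gives ΣQ = 0:
332×2.15×(T − 43.3) + 97.7×3.99×(T − 14.9) = 0
1103.6 T = 36716
T = 36716/1103.6 ≈ 33.27 °C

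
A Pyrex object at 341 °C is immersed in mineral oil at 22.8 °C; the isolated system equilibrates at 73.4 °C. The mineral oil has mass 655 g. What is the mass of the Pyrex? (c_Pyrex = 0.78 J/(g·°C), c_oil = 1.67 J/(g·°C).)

m ≈ 265 g

Heat lost by the Pyrex = heat gained by the oil:
m×0.78×(341 − 73.4) = 655×1.67×(73.4 − 22.8)
208.73 m = 55349  ⇒  m ≈ 265.2 g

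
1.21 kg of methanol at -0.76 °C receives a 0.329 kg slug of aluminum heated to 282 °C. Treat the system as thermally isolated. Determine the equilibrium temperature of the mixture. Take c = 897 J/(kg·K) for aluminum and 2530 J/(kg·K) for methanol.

Conservation of energy gives ΣQ = 0:
0.329×897×(T − 282) + 1.21×2530×(T − (-0.76)) = 0
(295.11 + 3061.3) T = 295.11×282 + 3061.3×(-0.76)
T ≈ 24.10 °C

T_f ≈ 24.1 °C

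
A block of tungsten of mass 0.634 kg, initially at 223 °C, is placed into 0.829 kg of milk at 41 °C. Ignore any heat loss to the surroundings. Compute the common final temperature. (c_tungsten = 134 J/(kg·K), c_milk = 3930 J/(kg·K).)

With ΣQ=0 the equilibrium temperature is the m·c-weighted mean:
T_f = (84.96×223 + 3258×41) / (84.96 + 3258)
    = 152522 / 3342.9 ≈ 45.63 °C

T_f ≈ 45.6 °C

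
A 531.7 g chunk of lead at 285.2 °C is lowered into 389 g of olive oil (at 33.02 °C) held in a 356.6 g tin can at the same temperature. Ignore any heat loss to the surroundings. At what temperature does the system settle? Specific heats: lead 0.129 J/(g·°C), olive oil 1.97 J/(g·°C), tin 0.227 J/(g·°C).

Taking heat into each body as positive, Σ m c ΔT = 0:
531.7·0.129·(T − 285.2) + 389·1.97·(T − 33.02) + 356.6·0.227·(T − 33.02) = 0
68.59(T − 285.2) + 766.33(T − 33.02) + 80.95(T − 33.02) = 0
(68.59 + 766.33 + 80.95) T = 68.59·285.2 + 766.33·33.02 + 80.95·33.02
T = 47539 / 915.87 = 51.9 °C

T_f ≈ 51.9 °C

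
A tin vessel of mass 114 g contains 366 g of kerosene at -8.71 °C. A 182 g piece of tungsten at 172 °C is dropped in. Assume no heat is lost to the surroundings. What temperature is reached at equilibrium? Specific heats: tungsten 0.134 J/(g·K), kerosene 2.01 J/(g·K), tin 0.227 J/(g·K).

T_f ≈ -3.1 °C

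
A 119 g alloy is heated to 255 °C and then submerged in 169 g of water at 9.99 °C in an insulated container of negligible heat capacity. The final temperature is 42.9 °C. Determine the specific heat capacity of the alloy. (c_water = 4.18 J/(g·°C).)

c ≈ 0.921 J/(g·°C)

Heat lost by the alloy = heat gained by the water:
119×c×(255 − 42.9) = 169×4.18×(42.9 − 9.99)
25240 c = 23248  ⇒  c ≈ 0.9211 J/(g·°C)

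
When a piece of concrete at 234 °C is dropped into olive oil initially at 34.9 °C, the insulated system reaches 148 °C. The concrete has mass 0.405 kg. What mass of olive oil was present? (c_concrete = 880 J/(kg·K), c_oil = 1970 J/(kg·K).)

m ≈ 0.138 kg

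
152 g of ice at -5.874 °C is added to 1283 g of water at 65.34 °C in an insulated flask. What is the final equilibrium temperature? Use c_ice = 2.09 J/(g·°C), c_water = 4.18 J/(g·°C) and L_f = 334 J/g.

Energy conservation, ΣQ = 0:
warm ice to 0 °C: 152·2.09·(0 − (-5.874)) = 1866.1
  melt ice: 152·334 = 50768
  warm the meltwater: 635.36 T
  water: 5362.9(T − 65.34)
5998.3 T = 350414 − 52634 = 297780
T ≈ 49.64 °C — above 0 °C, consistent with complete melting.

T_f ≈ 49.6 °C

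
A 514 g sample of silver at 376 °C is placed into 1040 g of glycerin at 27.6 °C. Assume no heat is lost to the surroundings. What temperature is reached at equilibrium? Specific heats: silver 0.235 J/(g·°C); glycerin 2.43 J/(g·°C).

T_f ≈ 43.5 °C

Conservation of energy gives ΣQ = 0:
514*0.235*(T − 376) + 1040*2.43*(T − 27.6) = 0
120.79(T − 376) + 2527.2(T − 27.6) = 0
(120.79 + 2527.2) T = 120.79*376 + 2527.2*27.6
T = 115168 / 2648 = 43.5 °C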